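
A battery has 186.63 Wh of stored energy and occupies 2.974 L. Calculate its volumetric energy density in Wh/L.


Volumetric ED = 186.63 Wh / 2.974 L = 62.75 Wh/L

62.75 Wh/L


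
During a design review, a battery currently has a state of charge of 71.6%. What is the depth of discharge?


Complement of SOC: DOD = 100% - 71.6% = 28.4%

28.4%


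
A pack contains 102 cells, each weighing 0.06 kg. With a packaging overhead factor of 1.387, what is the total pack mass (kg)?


Cell mass sum = 102 * 0.06 = 6.12 kg
With overhead 1.387: m_pack = 6.12 * 1.387 = 8.488 kg

8.488 kg


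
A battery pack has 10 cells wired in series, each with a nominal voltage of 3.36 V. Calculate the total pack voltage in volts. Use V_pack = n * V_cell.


With 10 cells in series at 3.36 V each, V_pack = 33.6 V

33.6 V


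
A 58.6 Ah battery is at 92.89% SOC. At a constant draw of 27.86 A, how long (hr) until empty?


Step 1: remaining = SOC/100 * C_total = 92.89/100 * 58.6 = 54.434 Ah
Step 2: t = remaining / I = 54.434 / 27.86 = 1.954 hr

1.954 hr


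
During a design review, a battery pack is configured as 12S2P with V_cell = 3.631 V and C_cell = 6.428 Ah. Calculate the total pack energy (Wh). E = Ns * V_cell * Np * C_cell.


E = Ns * Vcell * Np * Ccell = 12 * 3.631 * 2 * 6.428 = 560.2 Wh

560.2 Wh


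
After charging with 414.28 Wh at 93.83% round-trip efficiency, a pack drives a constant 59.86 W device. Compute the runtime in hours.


Step 1: E_discharge = eta/100 * E_charge = 93.83/100 * 414.28 = 388.72 Wh
Step 2: t = E_discharge / P = 388.72 / 59.86 = 6.494 hr

6.494 hr


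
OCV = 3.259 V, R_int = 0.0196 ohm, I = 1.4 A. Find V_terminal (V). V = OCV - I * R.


IR drop = 1.4 * 0.0196 = 0.02744 V
V = 3.259 - 0.02744 = 3.232 V

3.232 V


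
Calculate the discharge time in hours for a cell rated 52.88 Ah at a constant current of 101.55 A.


Runtime = 52.88 Ah / 101.55 A = 0.5207 hr

0.5207 hr


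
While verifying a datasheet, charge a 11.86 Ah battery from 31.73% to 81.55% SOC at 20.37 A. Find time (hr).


Step 1: dSOC = 81.55% - 31.73% = 49.82%
Step 2: delta_Ah = 11.86 * 49.82 / 100 = 5.9087 Ah
Step 3: t = 5.9087 / 20.37 = 0.2901 hr

0.2901 hr


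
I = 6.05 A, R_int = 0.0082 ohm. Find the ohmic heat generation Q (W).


Q = I^2 * R = 6.05^2 * 0.0082 = 0.3001 W

0.3001 W


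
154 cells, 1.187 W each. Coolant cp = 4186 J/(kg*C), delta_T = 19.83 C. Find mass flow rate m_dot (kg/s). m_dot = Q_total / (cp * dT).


Q_total = 154 * 1.187 = 182.8 W
m_dot = Q_total / (cp * dT) = 182.8 / (4186 * 19.83) = 0.002202 kg/s

0.002202 kg/s


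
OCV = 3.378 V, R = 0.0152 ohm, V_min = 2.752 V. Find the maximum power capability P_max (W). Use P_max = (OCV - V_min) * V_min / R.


P_max = (OCV - V_min) * V_min / R = (3.378 - 2.752) * 2.752 / 0.0152 = 0.626 * 2.752 / 0.0152 = 113.3 W

113.3 W


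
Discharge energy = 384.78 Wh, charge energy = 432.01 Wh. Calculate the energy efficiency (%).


eta_e = E_dis / E_chg * 100 = 384.78 / 432.01 * 100 = 89.07%

89.07%


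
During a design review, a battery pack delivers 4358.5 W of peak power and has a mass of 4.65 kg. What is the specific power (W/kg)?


Specific power = 4358.5 W / 4.65 kg = 937.3 W/kg

937.3 W/kg


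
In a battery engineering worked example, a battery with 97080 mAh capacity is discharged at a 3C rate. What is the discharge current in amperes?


Convert: capacity = 97080 mAh = 97.08 Ah
At 3C: I = 3 * 97.08 Ah = 291.24 A

291.24 A


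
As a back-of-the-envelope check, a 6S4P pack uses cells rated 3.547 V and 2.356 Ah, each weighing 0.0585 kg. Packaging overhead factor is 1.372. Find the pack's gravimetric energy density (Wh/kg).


Step 1: V_pack = 6 * 3.547 = 21.282 V
Step 2: C_pack = 4 * 2.356 = 9.424 Ah
Step 3: E_pack = V_pack * C_pack = 21.282 * 9.424 = 200.56 Wh
Step 4: m_pack = 6 * 4 * 0.0585 * 1.372 = 1.9263 kg
Step 5: ED = E_pack / m_pack = 200.56 / 1.9263 = 104.1 Wh/kg

104.1 Wh/kg


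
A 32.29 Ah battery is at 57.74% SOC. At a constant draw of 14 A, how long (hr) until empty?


Step 1: remaining = SOC/100 * C_total = 57.74/100 * 32.29 = 18.644 Ah
Step 2: t = remaining / I = 18.644 / 14 = 1.332 hr

1.332 hr


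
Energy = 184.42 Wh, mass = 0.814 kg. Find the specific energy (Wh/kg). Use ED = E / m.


Specific energy = 184.42 Wh / 0.814 kg = 226.6 Wh/kg

226.6 Wh/kg


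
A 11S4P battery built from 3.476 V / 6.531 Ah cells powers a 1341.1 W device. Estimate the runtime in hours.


Step 1: E_pack = Ns * V_cell * Np * C_cell = 11 * 3.476 * 4 * 6.531 = 998.88 Wh
Step 2: t = E_pack / P = 998.88 / 1341.1 = 0.7448 hr

0.7448 hr


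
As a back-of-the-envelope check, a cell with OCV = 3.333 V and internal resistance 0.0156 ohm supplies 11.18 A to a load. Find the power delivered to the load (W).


Step 1: V_terminal = OCV - I*R = 3.333 - 11.18 * 0.0156 = 3.1586 V
Step 2: P_out = V_terminal * I = 3.1586 * 11.18 = 35.31 W

35.31 W


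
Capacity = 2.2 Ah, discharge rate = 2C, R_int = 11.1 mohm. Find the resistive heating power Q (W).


Convert: R = 11.1 mohm = 0.0111 ohm
Step 1: I = C_rate * capacity = 2 * 2.2 = 4.4 A
Step 2: Q = I^2 * R = 4.4^2 * 0.0111 = 19.36 * 0.0111 = 0.2149 W

0.2149 W


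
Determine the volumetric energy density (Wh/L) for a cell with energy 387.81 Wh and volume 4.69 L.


ED = E / V = 387.81 / 4.69 = 82.69 Wh/L

82.69 Wh/L


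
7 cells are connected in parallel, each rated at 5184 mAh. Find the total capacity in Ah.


Convert: C_cell = 5184 mAh = 5.184 Ah
C_total = 7 * 5.184 = 36.288 Ah

36.288 Ah


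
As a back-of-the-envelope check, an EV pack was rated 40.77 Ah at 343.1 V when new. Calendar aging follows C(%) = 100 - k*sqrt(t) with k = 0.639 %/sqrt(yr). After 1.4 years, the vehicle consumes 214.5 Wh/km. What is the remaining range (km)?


Step 1: capacity retention = 100 - 0.639 * sqrt(1.4) = 100 - 0.639 * 1.1832 = 99.244%
Step 2: C_now = 40.77 * 99.244/100 = 40.462 Ah
Step 3: E_pack = V * C_now = 343.1 * 40.462 = 13883 Wh
Step 4: range = E_pack / consumption = 13883 / 214.5 = 64.72 km

64.72 km


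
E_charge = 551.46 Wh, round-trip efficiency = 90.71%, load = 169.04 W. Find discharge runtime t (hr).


Step 1: E_discharge = eta/100 * E_charge = 90.71/100 * 551.46 = 500.23 Wh
Step 2: t = E_discharge / P = 500.23 / 169.04 = 2.959 hr

2.959 hr


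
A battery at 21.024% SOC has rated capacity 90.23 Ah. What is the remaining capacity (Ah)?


remaining = SOC / 100 * total = 21.024 / 100 * 90.23 = 18.97 Ah

18.97 Ah


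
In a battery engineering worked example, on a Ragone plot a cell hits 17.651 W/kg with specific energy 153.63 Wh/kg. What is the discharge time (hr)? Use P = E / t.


t = E / P = 153.63 / 17.651 = 8.704 hr

8.704 hr


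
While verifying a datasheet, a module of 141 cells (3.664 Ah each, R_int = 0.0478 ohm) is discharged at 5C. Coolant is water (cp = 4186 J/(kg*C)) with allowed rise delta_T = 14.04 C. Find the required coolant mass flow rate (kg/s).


Step 1: I = 5 * 3.664 = 18.32 A
Step 2: Q_cell = I^2 * R = 18.32^2 * 0.0478 = 16.043 W
Step 3: Q_total = 141 * 16.043 = 2262.1 W
Step 4: m_dot = Q_total / (cp * dT) = 2262.1 / (4186 * 14.04) = 0.03849 kg/s

0.03849 kg/s


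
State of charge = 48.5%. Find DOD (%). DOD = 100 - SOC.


DOD = 100 - SOC = 100 - 48.5 = 51.5%

51.5%


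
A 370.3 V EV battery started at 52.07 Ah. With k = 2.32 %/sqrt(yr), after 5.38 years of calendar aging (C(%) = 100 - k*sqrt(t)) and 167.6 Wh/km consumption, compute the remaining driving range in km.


Step 1: capacity retention = 100 - 2.32 * sqrt(5.38) = 100 - 2.32 * 2.3195 = 94.619%
Step 2: C_now = 52.07 * 94.619/100 = 49.268 Ah
Step 3: E_pack = V * C_now = 370.3 * 49.268 = 18244 Wh
Step 4: range = E_pack / consumption = 18244 / 167.6 = 108.9 km

108.9 km


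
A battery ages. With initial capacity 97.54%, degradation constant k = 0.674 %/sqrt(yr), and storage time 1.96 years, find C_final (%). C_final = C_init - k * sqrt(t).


sqrt(t) = sqrt(1.96) = 1.4
C_final = 97.54 - 0.674 * 1.4 = 96.60%

96.60%


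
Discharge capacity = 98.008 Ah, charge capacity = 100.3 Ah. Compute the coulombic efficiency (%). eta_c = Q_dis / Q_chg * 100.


eta_c = Q_dis / Q_chg * 100 = 98.008 / 100.3 * 100 = 97.71%

97.71%


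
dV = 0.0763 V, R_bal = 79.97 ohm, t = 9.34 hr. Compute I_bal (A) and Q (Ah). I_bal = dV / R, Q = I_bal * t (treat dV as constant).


I_bal = dV / R = 0.0763 / 79.97 = 9.5411e-04 A
Q = I_bal * t = 9.5411e-04 * 9.34 = 0.008911 Ah

I=9.5411e-04 A, Q=0.008911 Ah


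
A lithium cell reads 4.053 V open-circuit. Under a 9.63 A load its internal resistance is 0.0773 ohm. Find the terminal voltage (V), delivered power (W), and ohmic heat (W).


Step 1: V_terminal = OCV - I*R = 4.053 - 9.63 * 0.0773 = 3.3086 V
Step 2: P_out = V_terminal * I = 3.3086 * 9.63 = 31.86 W
Step 3: Q = I^2 * R = 9.63^2 * 0.0773 = 7.169 W

V=3.3086 V, P=31.86 W, Q=7.169 W


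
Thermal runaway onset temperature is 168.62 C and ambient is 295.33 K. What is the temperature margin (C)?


Convert: T_ambient = 295.33 K = 22.18 C
margin = 168.62 - 22.18 = 146.44 C

146.44 C


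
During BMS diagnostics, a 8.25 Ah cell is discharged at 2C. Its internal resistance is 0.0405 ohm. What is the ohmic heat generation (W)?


Step 1: I = C_rate * capacity = 2 * 8.25 = 16.5 A
Step 2: Q = I^2 * R = 16.5^2 * 0.0405 = 272.25 * 0.0405 = 11.03 W

11.03 W


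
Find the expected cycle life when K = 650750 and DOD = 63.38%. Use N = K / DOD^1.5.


DOD^1.5 = 504.58
N = K / DOD^1.5 = 650750 / 504.58 = 1290

1290 cycles


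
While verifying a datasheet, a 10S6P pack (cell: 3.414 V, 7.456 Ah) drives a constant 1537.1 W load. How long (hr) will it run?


Step 1: E_pack = Ns * V_cell * Np * C_cell = 10 * 3.414 * 6 * 7.456 = 1527.3 Wh
Step 2: t = E_pack / P = 1527.3 / 1537.1 = 0.9936 hr

0.9936 hr


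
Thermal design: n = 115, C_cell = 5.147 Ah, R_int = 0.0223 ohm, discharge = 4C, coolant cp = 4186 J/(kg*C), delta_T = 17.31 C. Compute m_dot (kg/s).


Step 1: I = 4 * 5.147 = 20.588 A
Step 2: Q_cell = I^2 * R = 20.588^2 * 0.0223 = 9.4522 W
Step 3: Q_total = 115 * 9.4522 = 1087 W
Step 4: m_dot = Q_total / (cp * dT) = 1087 / (4186 * 17.31) = 0.01500 kg/s

0.01500 kg/s


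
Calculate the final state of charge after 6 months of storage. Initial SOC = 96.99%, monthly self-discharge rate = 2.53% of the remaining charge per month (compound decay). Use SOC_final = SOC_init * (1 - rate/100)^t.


decay = (1 - 2.53/100)^6 = 0.85748
SOC_final = 96.99 * 0.85748 = 83.17%

83.17%


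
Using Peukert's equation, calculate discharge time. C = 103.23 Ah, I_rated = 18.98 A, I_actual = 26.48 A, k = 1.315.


Step 1: t_rated = C / I_rated = 103.23 / 18.98 = 5.4389 hr
Step 2: ratio = 18.98 / 26.48 = 0.71677
Step 3: ratio^k = 0.71677^1.315 = 0.64539
Step 4: t = t_rated * ratio^k = 5.4389 * 0.64539 = 3.510 hr

3.510 hr


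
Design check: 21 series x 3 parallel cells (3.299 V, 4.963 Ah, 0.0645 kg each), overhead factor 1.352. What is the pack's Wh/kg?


Step 1: V_pack = 21 * 3.299 = 69.279 V
Step 2: C_pack = 3 * 4.963 = 14.889 Ah
Step 3: E_pack = V_pack * C_pack = 69.279 * 14.889 = 1031.5 Wh
Step 4: m_pack = 21 * 3 * 0.0645 * 1.352 = 5.4939 kg
Step 5: ED = E_pack / m_pack = 1031.5 / 5.4939 = 187.8 Wh/kg

187.8 Wh/kg


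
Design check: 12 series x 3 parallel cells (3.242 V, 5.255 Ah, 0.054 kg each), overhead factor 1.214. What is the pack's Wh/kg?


Step 1: V_pack = 12 * 3.242 = 38.904 V
Step 2: C_pack = 3 * 5.255 = 15.765 Ah
Step 3: E_pack = V_pack * C_pack = 38.904 * 15.765 = 613.32 Wh
Step 4: m_pack = 12 * 3 * 0.054 * 1.214 = 2.36 kg
Step 5: ED = E_pack / m_pack = 613.32 / 2.36 = 259.9 Wh/kg

259.9 Wh/kg


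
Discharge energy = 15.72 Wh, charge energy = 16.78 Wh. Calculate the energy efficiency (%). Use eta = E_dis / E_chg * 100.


Round-trip efficiency = 15.72/16.78 * 100% = 93.68%

93.68%


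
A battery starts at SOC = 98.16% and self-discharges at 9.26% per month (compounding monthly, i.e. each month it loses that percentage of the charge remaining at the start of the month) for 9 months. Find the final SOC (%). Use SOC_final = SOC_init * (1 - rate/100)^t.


decay = (1 - 9.26/100)^9 = 0.41705
SOC_final = 98.16 * 0.41705 = 40.94%

40.94%


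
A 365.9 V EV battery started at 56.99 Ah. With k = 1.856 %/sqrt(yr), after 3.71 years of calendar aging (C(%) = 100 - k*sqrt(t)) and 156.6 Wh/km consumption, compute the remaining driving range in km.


Step 1: capacity retention = 100 - 1.856 * sqrt(3.71) = 100 - 1.856 * 1.9261 = 96.425%
Step 2: C_now = 56.99 * 96.425/100 = 54.953 Ah
Step 3: E_pack = V * C_now = 365.9 * 54.953 = 20107 Wh
Step 4: range = E_pack / consumption = 20107 / 156.6 = 128.4 km

128.4 km


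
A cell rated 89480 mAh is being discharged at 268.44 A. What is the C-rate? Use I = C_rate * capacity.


Convert: capacity = 89480 mAh = 89.48 Ah
Rearranging: C_rate = 268.44 / 89.48 = 3C

3C


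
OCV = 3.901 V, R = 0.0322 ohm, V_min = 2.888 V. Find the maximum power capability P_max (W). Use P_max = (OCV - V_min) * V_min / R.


P_max = (OCV - V_min) * V_min / R = (3.901 - 2.888) * 2.888 / 0.0322 = 1.013 * 2.888 / 0.0322 = 90.86 W

90.86 W


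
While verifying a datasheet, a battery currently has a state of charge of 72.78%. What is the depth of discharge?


Complement of SOC: DOD = 100% - 72.78% = 27.22%

27.22%


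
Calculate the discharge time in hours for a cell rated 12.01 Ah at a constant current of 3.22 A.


Runtime = 12.01 Ah / 3.22 A = 3.730 hr

3.730 hr


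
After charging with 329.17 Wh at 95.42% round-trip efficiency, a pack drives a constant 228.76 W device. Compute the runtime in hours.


Step 1: E_discharge = eta/100 * E_charge = 95.42/100 * 329.17 = 314.09 Wh
Step 2: t = E_discharge / P = 314.09 / 228.76 = 1.373 hr

1.373 hr


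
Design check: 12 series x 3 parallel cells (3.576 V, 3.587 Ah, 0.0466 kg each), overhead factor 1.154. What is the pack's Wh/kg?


Step 1: V_pack = 12 * 3.576 = 42.912 V
Step 2: C_pack = 3 * 3.587 = 10.761 Ah
Step 3: E_pack = V_pack * C_pack = 42.912 * 10.761 = 461.78 Wh
Step 4: m_pack = 12 * 3 * 0.0466 * 1.154 = 1.936 kg
Step 5: ED = E_pack / m_pack = 461.78 / 1.936 = 238.5 Wh/kg

238.5 Wh/kg


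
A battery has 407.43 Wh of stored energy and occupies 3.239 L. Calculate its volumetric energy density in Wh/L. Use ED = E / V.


ED = E / V = 407.43 / 3.239 = 125.8 Wh/L

125.8 Wh/L


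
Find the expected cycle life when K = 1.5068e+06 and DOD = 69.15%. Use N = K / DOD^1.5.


DOD^1.5 = 575.03
N = K / DOD^1.5 = 1.5068e+06 / 575.03 = 2620

2620 cycles


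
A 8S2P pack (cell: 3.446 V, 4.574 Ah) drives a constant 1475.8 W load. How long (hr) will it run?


Step 1: E_pack = Ns * V_cell * Np * C_cell = 8 * 3.446 * 2 * 4.574 = 252.19 Wh
Step 2: t = E_pack / P = 252.19 / 1475.8 = 0.1709 hr

0.1709 hr


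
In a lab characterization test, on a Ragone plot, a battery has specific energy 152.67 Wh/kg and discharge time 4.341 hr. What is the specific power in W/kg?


Specific power = 152.67 Wh/kg / 4.341 hr = 35.17 W/kg

35.17 W/kg


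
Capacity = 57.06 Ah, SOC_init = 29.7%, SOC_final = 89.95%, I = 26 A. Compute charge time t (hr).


delta_Ah = 57.06 * (89.95 - 29.7) / 100 = 34.379 Ah
t = delta_Ah / I = 34.379 / 26 = 1.322 hr

1.322 hr


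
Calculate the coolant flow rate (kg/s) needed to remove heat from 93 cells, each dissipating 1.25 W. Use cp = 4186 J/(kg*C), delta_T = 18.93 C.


Q_total = 93 * 1.25 = 116.25 W
m_dot = Q_total / (cp * dT) = 116.25 / (4186 * 18.93) = 0.001467 kg/s

0.001467 kg/s


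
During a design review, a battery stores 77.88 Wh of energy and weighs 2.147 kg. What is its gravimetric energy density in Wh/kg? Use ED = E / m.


ED = E / m = 77.88 / 2.147 = 36.27 Wh/kg

36.27 Wh/kg


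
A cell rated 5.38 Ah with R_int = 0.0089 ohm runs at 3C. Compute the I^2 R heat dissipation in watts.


Step 1: I = C_rate * capacity = 3 * 5.38 = 16.14 A
Step 2: Q = I^2 * R = 16.14^2 * 0.0089 = 260.5 * 0.0089 = 2.318 W

2.318 W


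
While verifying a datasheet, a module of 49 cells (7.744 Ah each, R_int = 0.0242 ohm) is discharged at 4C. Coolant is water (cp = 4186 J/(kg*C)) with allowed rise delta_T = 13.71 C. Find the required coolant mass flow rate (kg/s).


Step 1: I = 4 * 7.744 = 30.976 A
Step 2: Q_cell = I^2 * R = 30.976^2 * 0.0242 = 23.22 W
Step 3: Q_total = 49 * 23.22 = 1137.8 W
Step 4: m_dot = Q_total / (cp * dT) = 1137.8 / (4186 * 13.71) = 0.01983 kg/s

0.01983 kg/s


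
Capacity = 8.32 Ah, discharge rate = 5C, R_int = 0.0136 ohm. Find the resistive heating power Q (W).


Step 1: I = C_rate * capacity = 5 * 8.32 = 41.6 A
Step 2: Q = I^2 * R = 41.6^2 * 0.0136 = 1730.6 * 0.0136 = 23.54 W

23.54 W


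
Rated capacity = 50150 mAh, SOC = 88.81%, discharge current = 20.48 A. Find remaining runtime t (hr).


Convert: C_total = 50150 mAh = 50.15 Ah
Step 1: remaining = SOC/100 * C_total = 88.81/100 * 50.15 = 44.538 Ah
Step 2: t = remaining / I = 44.538 / 20.48 = 2.175 hr

2.175 hr


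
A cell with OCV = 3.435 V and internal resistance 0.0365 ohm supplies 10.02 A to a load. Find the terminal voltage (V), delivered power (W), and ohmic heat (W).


Step 1: V_terminal = OCV - I*R = 3.435 - 10.02 * 0.0365 = 3.0693 V
Step 2: P_out = V_terminal * I = 3.0693 * 10.02 = 30.75 W
Step 3: Q = I^2 * R = 10.02^2 * 0.0365 = 3.665 W

V=3.0693 V, P=30.75 W, Q=3.665 W


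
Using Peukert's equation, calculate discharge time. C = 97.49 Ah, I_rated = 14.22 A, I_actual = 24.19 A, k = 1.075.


Step 1: t_rated = C / I_rated = 97.49 / 14.22 = 6.8558 hr
Step 2: ratio = 14.22 / 24.19 = 0.58785
Step 3: ratio^k = 0.58785^1.075 = 0.56489
Step 4: t = t_rated * ratio^k = 6.8558 * 0.56489 = 3.873 hr

3.873 hr


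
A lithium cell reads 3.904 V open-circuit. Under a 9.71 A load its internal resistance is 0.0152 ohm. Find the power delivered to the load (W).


Step 1: V_terminal = OCV - I*R = 3.904 - 9.71 * 0.0152 = 3.7564 V
Step 2: P_out = V_terminal * I = 3.7564 * 9.71 = 36.47 W

36.47 W


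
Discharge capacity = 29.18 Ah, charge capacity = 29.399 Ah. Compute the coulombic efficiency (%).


eta_c = Q_dis / Q_chg * 100 = 29.18 / 29.399 * 100 = 99.26%

99.26%


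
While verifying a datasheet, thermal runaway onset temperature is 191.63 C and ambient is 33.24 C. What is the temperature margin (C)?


margin = T_onset - T_ambient = 191.63 - 33.24 = 158.39 C

158.39 C


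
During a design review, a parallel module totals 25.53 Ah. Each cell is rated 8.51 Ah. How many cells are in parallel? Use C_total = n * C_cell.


n = C_total / C_cell = 25.53 / 8.51 = 3

3


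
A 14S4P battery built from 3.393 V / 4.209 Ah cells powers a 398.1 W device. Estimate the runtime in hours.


Step 1: E_pack = Ns * V_cell * Np * C_cell = 14 * 3.393 * 4 * 4.209 = 799.74 Wh
Step 2: t = E_pack / P = 799.74 / 398.1 = 2.009 hr

2.009 hr


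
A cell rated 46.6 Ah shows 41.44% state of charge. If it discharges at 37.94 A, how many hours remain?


Step 1: remaining = SOC/100 * C_total = 41.44/100 * 46.6 = 19.311 Ah
Step 2: t = remaining / I = 19.311 / 37.94 = 0.5090 hr

0.5090 hr


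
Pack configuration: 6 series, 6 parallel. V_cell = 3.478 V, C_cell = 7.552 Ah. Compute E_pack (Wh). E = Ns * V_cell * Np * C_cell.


V_pack = 6 * 3.478 = 20.868 V
C_pack = 6 * 7.552 = 45.312 Ah
E = V_pack * C_pack = 20.868 * 45.312 = 945.6 Wh

945.6 Wh


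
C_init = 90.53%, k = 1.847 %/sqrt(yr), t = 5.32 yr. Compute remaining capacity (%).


sqrt(t) = sqrt(5.32) = 2.3065
C_final = 90.53 - 1.847 * 2.3065 = 86.27%

86.27%


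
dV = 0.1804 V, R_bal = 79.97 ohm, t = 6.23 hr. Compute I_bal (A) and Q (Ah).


First, Ohm's law: I_bal = 0.1804 V / 79.97 ohm = 0.0022558 A
Then Q = I * t = 0.0022558 A * 6.23 hr = 0.01405 Ah

I=0.0022558 A, Q=0.01405 Ah


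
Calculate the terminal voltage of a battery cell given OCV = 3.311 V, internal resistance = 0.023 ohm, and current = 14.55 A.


IR drop = 14.55 * 0.023 = 0.33465 V
V = 3.311 - 0.33465 = 2.976 V

2.976 V


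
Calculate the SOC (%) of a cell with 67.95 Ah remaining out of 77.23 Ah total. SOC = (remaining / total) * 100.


SOC = (remaining / total) * 100 = (67.95 / 77.23) * 100 = 87.98%

87.98%


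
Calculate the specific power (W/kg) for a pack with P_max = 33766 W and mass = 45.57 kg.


Specific power = 33766 W / 45.57 kg = 741.0 W/kg

741.0 W/kg


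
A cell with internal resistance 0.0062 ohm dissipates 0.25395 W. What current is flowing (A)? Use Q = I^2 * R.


I = sqrt(Q / R) = sqrt(0.25395 / 0.0062) = sqrt(40.96) = 6.400 A

6.400 A


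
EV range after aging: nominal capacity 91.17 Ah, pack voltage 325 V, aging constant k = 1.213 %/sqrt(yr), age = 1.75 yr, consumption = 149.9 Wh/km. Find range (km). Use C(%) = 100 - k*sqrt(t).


Step 1: capacity retention = 100 - 1.213 * sqrt(1.75) = 100 - 1.213 * 1.3229 = 98.395%
Step 2: C_now = 91.17 * 98.395/100 = 89.707 Ah
Step 3: E_pack = V * C_now = 325 * 89.707 = 29155 Wh
Step 4: range = E_pack / consumption = 29155 / 149.9 = 194.5 km

194.5 km


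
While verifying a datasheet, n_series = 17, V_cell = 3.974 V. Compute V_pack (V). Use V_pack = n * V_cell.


Series voltages add: 17 * 3.974 V = 67.558 V

67.558 V


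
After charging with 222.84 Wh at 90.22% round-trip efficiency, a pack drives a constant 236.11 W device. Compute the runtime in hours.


Step 1: E_discharge = eta/100 * E_charge = 90.22/100 * 222.84 = 201.05 Wh
Step 2: t = E_discharge / P = 201.05 / 236.11 = 0.8515 hr

0.8515 hr


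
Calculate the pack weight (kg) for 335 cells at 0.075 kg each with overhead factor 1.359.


m_pack = n * m_cell * overhead = 335 * 0.075 * 1.359 = 34.14 kg

34.14 kg


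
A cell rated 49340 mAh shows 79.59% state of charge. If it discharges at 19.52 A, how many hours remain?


Convert: C_total = 49340 mAh = 49.34 Ah
Step 1: remaining = SOC/100 * C_total = 79.59/100 * 49.34 = 39.27 Ah
Step 2: t = remaining / I = 39.27 / 19.52 = 2.012 hr

2.012 hr


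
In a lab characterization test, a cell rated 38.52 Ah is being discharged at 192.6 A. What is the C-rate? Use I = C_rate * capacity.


C_rate = I / capacity = 192.6 / 38.52 = 5C

5C


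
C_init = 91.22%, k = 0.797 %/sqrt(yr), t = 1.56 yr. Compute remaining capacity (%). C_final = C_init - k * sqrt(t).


sqrt(t) = sqrt(1.56) = 1.249
C_final = 91.22 - 0.797 * 1.249 = 90.22%

90.22%


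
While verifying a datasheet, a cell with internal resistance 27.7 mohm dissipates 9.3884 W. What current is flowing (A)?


Convert: R = 27.7 mohm = 0.0277 ohm
I = sqrt(Q / R) = sqrt(9.3884 / 0.0277) = sqrt(338.93) = 18.41 A

18.41 A


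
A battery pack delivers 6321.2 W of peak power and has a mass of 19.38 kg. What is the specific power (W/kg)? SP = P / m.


SP = P / m = 6321.2 / 19.38 = 326.2 W/kg

326.2 W/kg


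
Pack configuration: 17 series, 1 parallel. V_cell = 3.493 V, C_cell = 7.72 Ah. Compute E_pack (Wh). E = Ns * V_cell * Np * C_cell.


E = Ns * Vcell * Np * Ccell = 17 * 3.493 * 1 * 7.72 = 458.4 Wh

458.4 Wh


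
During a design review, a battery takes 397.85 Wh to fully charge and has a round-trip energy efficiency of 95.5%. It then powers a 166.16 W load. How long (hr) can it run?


Step 1: E_discharge = eta/100 * E_charge = 95.5/100 * 397.85 = 379.95 Wh
Step 2: t = E_discharge / P = 379.95 / 166.16 = 2.287 hr

2.287 hr


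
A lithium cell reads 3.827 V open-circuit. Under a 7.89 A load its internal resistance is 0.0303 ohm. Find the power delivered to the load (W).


Step 1: V_terminal = OCV - I*R = 3.827 - 7.89 * 0.0303 = 3.5879 V
Step 2: P_out = V_terminal * I = 3.5879 * 7.89 = 28.31 W

28.31 W


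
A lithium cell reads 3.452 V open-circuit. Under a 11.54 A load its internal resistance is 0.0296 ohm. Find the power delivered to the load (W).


Step 1: V_terminal = OCV - I*R = 3.452 - 11.54 * 0.0296 = 3.1104 V
Step 2: P_out = V_terminal * I = 3.1104 * 11.54 = 35.89 W

35.89 W


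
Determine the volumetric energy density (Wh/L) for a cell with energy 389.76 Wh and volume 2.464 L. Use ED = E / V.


Volumetric ED = 389.76 Wh / 2.464 L = 158.2 Wh/L

158.2 Wh/L


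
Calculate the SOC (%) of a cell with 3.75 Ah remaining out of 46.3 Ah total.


SOC% = 3.75 / 46.3 * 100 = 8.099%

8.099%


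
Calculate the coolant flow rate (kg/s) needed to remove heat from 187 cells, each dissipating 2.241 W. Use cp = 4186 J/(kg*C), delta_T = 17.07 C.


Q_total = 187 * 2.241 = 419.07 W
m_dot = Q_total / (cp * dT) = 419.07 / (4186 * 17.07) = 0.005865 kg/s

0.005865 kg/s


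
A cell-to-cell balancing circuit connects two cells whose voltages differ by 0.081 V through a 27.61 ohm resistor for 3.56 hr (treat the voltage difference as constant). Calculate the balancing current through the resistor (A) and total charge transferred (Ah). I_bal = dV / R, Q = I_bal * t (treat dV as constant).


First, Ohm's law: I_bal = 0.081 V / 27.61 ohm = 0.0029337 A
Then Q = I * t = 0.0029337 A * 3.56 hr = 0.01044 Ah

I=0.0029337 A, Q=0.01044 Ah


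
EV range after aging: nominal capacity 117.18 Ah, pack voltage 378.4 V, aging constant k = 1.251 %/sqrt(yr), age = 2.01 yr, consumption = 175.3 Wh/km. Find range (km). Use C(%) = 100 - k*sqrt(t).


Step 1: capacity retention = 100 - 1.251 * sqrt(2.01) = 100 - 1.251 * 1.4177 = 98.226%
Step 2: C_now = 117.18 * 98.226/100 = 115.1 Ah
Step 3: E_pack = V * C_now = 378.4 * 115.1 = 43554 Wh
Step 4: range = E_pack / consumption = 43554 / 175.3 = 248.5 km

248.5 km


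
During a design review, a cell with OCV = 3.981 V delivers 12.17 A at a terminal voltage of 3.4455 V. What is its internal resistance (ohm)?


R = (OCV - V) / I = (3.981 - 3.4455) / 12.17 = 0.04400 ohm

0.04400 ohm


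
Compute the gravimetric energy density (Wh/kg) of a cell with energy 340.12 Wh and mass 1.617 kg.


Specific energy = 340.12 Wh / 1.617 kg = 210.3 Wh/kg

210.3 Wh/kg


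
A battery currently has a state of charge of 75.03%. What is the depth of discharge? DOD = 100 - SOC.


DOD = 100 - SOC = 100 - 75.03 = 24.97%

24.97%


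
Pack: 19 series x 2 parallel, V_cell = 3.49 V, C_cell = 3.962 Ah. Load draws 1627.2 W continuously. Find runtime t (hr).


Step 1: E_pack = Ns * V_cell * Np * C_cell = 19 * 3.49 * 2 * 3.962 = 525.44 Wh
Step 2: t = E_pack / P = 525.44 / 1627.2 = 0.3229 hr

0.3229 hr


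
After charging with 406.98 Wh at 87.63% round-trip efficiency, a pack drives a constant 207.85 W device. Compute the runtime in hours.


Step 1: E_discharge = eta/100 * E_charge = 87.63/100 * 406.98 = 356.64 Wh
Step 2: t = E_discharge / P = 356.64 / 207.85 = 1.716 hr

1.716 hr


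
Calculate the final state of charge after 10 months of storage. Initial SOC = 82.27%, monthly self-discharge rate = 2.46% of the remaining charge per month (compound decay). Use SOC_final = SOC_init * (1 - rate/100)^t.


decay = (1 - 2.46/100)^10 = 0.77952
SOC_final = 82.27 * 0.77952 = 64.13%

64.13%


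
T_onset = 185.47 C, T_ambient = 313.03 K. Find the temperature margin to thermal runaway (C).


Convert: T_ambient = 313.03 K = 39.88 C
margin = 185.47 - 39.88 = 145.59 C

145.59 C


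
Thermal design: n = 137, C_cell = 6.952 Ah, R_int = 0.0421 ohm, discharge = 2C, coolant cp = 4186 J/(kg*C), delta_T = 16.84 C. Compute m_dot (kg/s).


Step 1: I = 2 * 6.952 = 13.904 A
Step 2: Q_cell = I^2 * R = 13.904^2 * 0.0421 = 8.1388 W
Step 3: Q_total = 137 * 8.1388 = 1115 W
Step 4: m_dot = Q_total / (cp * dT) = 1115 / (4186 * 16.84) = 0.01582 kg/s

0.01582 kg/s


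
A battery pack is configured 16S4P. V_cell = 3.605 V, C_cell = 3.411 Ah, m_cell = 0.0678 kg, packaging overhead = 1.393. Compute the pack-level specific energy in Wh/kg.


Step 1: V_pack = 16 * 3.605 = 57.68 V
Step 2: C_pack = 4 * 3.411 = 13.644 Ah
Step 3: E_pack = V_pack * C_pack = 57.68 * 13.644 = 786.99 Wh
Step 4: m_pack = 16 * 4 * 0.0678 * 1.393 = 6.0445 kg
Step 5: ED = E_pack / m_pack = 786.99 / 6.0445 = 130.2 Wh/kg

130.2 Wh/kg


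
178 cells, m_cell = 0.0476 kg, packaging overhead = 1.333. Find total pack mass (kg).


Cell mass sum = 178 * 0.0476 = 8.4728 kg
With overhead 1.333: m_pack = 8.4728 * 1.333 = 11.29 kg

11.29 kg


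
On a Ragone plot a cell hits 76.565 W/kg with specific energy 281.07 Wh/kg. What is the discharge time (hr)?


t = E / P = 281.07 / 76.565 = 3.671 hr

3.671 hr


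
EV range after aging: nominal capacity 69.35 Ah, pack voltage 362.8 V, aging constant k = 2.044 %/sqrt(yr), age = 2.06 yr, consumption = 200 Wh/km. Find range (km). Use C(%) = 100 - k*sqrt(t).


Step 1: capacity retention = 100 - 2.044 * sqrt(2.06) = 100 - 2.044 * 1.4353 = 97.066%
Step 2: C_now = 69.35 * 97.066/100 = 67.315 Ah
Step 3: E_pack = V * C_now = 362.8 * 67.315 = 24422 Wh
Step 4: range = E_pack / consumption = 24422 / 200 = 122.1 km

122.1 km


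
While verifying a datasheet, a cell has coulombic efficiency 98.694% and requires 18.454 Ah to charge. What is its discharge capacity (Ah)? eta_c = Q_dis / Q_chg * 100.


Q_dis = eta/100 * Q_chg = 98.694/100 * 18.454 = 18.21 Ah

18.21 Ah


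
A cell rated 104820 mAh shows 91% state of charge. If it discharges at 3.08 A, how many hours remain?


Convert: C_total = 104820 mAh = 104.82 Ah
Step 1: remaining = SOC/100 * C_total = 91/100 * 104.82 = 95.386 Ah
Step 2: t = remaining / I = 95.386 / 3.08 = 30.97 hr

30.97 hr


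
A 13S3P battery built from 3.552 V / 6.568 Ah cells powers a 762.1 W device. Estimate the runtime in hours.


Step 1: E_pack = Ns * V_cell * Np * C_cell = 13 * 3.552 * 3 * 6.568 = 909.85 Wh
Step 2: t = E_pack / P = 909.85 / 762.1 = 1.194 hr

1.194 hr


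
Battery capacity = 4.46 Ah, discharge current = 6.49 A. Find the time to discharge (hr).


Runtime = 4.46 Ah / 6.49 A = 0.6872 hr

0.6872 hr


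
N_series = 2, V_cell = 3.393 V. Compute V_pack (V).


V_pack = n * V_cell = 2 * 3.393 = 6.786 V

6.786 V


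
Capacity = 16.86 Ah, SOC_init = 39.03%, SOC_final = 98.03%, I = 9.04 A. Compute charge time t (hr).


Step 1: dSOC = 98.03% - 39.03% = 59%
Step 2: delta_Ah = 16.86 * 59 / 100 = 9.9474 Ah
Step 3: t = 9.9474 / 9.04 = 1.100 hr

1.100 hr


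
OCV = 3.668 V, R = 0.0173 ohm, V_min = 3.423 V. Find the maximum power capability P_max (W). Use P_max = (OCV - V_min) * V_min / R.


dV = OCV - V_min = 0.245 V (so I_max = dV / R)
P_max = dV * V_min / R = 0.245 * 3.423 / 0.0173 = 48.48 W

48.48 W


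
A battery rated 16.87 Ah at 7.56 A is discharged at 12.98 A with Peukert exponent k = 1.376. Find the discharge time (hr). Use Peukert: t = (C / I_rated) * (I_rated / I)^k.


t_rated = C / I_rated = 16.87 / 7.56 = 2.2315 hr
(I_rated/I)^k = (0.58243)^1.376 = 0.47531
t = t_rated * (I_rated/I)^k = 2.2315 * 0.47531 = 1.061 hr

1.061 hr


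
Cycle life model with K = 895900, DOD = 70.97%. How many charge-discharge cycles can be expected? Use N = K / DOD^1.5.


Step 1: DOD^1.5 = 70.97^1.5 = 597.88
Step 2: N = 895900 / 597.88 = 1498 cycles

1498 cycles


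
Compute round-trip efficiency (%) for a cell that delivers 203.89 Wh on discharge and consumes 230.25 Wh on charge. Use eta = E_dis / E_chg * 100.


eta_e = E_dis / E_chg * 100 = 203.89 / 230.25 * 100 = 88.55%

88.55%


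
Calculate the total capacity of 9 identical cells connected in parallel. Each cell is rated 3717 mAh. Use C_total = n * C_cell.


Convert: C_cell = 3717 mAh = 3.717 Ah
C_total = 9 * 3.717 = 33.453 Ah

33.453 Ah


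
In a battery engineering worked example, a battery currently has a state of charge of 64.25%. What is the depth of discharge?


DOD = 100 - SOC = 100 - 64.25 = 35.75%

35.75%


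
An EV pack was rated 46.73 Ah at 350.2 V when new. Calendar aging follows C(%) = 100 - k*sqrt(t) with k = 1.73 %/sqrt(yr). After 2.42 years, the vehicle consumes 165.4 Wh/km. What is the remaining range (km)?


Step 1: capacity retention = 100 - 1.73 * sqrt(2.42) = 100 - 1.73 * 1.5556 = 97.309%
Step 2: C_now = 46.73 * 97.309/100 = 45.472 Ah
Step 3: E_pack = V * C_now = 350.2 * 45.472 = 15924 Wh
Step 4: range = E_pack / consumption = 15924 / 165.4 = 96.28 km

96.28 km


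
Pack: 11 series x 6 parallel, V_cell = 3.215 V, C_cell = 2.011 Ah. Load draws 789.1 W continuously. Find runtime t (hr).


Step 1: E_pack = Ns * V_cell * Np * C_cell = 11 * 3.215 * 6 * 2.011 = 426.71 Wh
Step 2: t = E_pack / P = 426.71 / 789.1 = 0.5408 hr

0.5408 hr


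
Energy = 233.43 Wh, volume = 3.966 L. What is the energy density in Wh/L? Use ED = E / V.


Volumetric ED = 233.43 Wh / 3.966 L = 58.86 Wh/L

58.86 Wh/L


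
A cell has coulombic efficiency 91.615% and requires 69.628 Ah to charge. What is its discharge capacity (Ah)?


Q_dis = eta/100 * Q_chg = 91.615/100 * 69.628 = 63.79 Ah

63.79 Ah


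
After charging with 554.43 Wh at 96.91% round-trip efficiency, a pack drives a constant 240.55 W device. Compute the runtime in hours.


Step 1: E_discharge = eta/100 * E_charge = 96.91/100 * 554.43 = 537.3 Wh
Step 2: t = E_discharge / P = 537.3 / 240.55 = 2.234 hr

2.234 hr


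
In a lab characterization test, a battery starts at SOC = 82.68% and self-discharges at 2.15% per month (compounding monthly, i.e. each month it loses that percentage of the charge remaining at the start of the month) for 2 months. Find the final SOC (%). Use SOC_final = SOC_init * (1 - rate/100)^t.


Monthly retention factor = 1 - 2.15/100 = 0.9785
Over 2 months: factor^2 = 0.95746
SOC_final = 82.68 * 0.95746 = 79.16%

79.16%


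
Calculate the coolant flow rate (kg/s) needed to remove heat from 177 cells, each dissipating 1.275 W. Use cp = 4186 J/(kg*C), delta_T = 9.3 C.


Step 1: Total heat Q = 177 * 1.275 W = 225.68 W
Step 2: denom = cp * dT = 4186 * 9.3 = 38930
Step 3: m_dot = 225.68 / 38930 = 0.005797 kg/s

0.005797 kg/s


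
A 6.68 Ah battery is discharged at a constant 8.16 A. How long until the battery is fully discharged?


t = capacity / current = 6.68 / 8.16 = 0.8186 hr

0.8186 hr


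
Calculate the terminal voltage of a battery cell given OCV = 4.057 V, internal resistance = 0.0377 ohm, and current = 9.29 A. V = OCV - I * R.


IR drop = 9.29 * 0.0377 = 0.35023 V
V = 4.057 - 0.35023 = 3.707 V

3.707 V


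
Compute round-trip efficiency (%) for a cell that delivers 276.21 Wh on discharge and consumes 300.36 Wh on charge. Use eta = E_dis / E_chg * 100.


eta_e = E_dis / E_chg * 100 = 276.21 / 300.36 * 100 = 91.96%

91.96%


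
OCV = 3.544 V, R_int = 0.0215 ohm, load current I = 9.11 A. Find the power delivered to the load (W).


Step 1: V_terminal = OCV - I*R = 3.544 - 9.11 * 0.0215 = 3.3481 V
Step 2: P_out = V_terminal * I = 3.3481 * 9.11 = 30.50 W

30.50 W


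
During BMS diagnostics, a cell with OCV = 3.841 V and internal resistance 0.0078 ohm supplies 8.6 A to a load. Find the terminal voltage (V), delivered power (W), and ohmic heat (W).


Step 1: V_terminal = OCV - I*R = 3.841 - 8.6 * 0.0078 = 3.7739 V
Step 2: P_out = V_terminal * I = 3.7739 * 8.6 = 32.46 W
Step 3: Q = I^2 * R = 8.6^2 * 0.0078 = 0.5769 W

V=3.7739 V, P=32.46 W, Q=0.5769 W


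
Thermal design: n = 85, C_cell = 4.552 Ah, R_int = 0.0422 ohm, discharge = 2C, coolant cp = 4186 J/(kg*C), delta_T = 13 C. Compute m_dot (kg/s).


Step 1: I = 2 * 4.552 = 9.104 A
Step 2: Q_cell = I^2 * R = 9.104^2 * 0.0422 = 3.4977 W
Step 3: Q_total = 85 * 3.4977 = 297.3 W
Step 4: m_dot = Q_total / (cp * dT) = 297.3 / (4186 * 13) = 0.005463 kg/s

0.005463 kg/s


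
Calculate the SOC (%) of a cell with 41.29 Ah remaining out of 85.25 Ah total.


SOC% = 41.29 / 85.25 * 100 = 48.43%

48.43%


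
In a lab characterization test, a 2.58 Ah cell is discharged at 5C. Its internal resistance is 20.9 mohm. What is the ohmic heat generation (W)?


Convert: R = 20.9 mohm = 0.0209 ohm
Step 1: I = C_rate * capacity = 5 * 2.58 = 12.9 A
Step 2: Q = I^2 * R = 12.9^2 * 0.0209 = 166.41 * 0.0209 = 3.478 W

3.478 W


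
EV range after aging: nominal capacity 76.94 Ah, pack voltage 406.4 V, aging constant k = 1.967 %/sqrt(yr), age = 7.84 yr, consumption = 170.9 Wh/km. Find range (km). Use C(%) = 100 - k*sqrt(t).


Step 1: capacity retention = 100 - 1.967 * sqrt(7.84) = 100 - 1.967 * 2.8 = 94.492%
Step 2: C_now = 76.94 * 94.492/100 = 72.702 Ah
Step 3: E_pack = V * C_now = 406.4 * 72.702 = 29546 Wh
Step 4: range = E_pack / consumption = 29546 / 170.9 = 172.9 km

172.9 km


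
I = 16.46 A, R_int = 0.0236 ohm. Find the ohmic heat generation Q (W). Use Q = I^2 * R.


Q = I^2 * R = 16.46^2 * 0.0236 = 6.394 W

6.394 W


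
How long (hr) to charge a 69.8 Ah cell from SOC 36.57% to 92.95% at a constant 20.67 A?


Step 1: dSOC = 92.95% - 36.57% = 56.38%
Step 2: delta_Ah = 69.8 * 56.38 / 100 = 39.353 Ah
Step 3: t = 39.353 / 20.67 = 1.904 hr

1.904 hr


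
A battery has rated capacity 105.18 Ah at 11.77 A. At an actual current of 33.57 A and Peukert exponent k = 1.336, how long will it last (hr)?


Step 1: t_rated = C / I_rated = 105.18 / 11.77 = 8.9363 hr
Step 2: ratio = 11.77 / 33.57 = 0.35061
Step 3: ratio^k = 0.35061^1.336 = 0.24654
Step 4: t = t_rated * ratio^k = 8.9363 * 0.24654 = 2.203 hr

2.203 hr


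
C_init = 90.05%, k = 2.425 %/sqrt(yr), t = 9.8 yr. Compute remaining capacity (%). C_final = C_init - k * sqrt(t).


Step 1: sqrt(9.8 yr) = 3.1305
Step 2: drop = 2.425 * 3.1305 = 7.5915
Step 3: C_final = 90.05 - 7.5915 = 82.46%

82.46%


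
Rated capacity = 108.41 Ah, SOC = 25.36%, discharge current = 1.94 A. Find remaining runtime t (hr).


Step 1: remaining = SOC/100 * C_total = 25.36/100 * 108.41 = 27.493 Ah
Step 2: t = remaining / I = 27.493 / 1.94 = 14.17 hr

14.17 hr


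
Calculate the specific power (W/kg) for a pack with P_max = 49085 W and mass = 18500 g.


Convert: m = 18500 g = 18.5 kg
Specific power = 49085 W / 18.5 kg = 2653 W/kg

2653 W/kg


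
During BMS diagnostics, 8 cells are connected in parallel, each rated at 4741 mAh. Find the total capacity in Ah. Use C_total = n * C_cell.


Convert: C_cell = 4741 mAh = 4.741 Ah
C_total = 8 * 4.741 = 37.928 Ah

37.928 Ah


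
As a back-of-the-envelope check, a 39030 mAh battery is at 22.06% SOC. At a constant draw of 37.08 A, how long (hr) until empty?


Convert: C_total = 39030 mAh = 39.03 Ah
Step 1: remaining = SOC/100 * C_total = 22.06/100 * 39.03 = 8.61 Ah
Step 2: t = remaining / I = 8.61 / 37.08 = 0.2322 hr

0.2322 hr


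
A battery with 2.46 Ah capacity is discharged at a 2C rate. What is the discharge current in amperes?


At 2C: I = 2 * 2.46 Ah = 4.92 A

4.92 A


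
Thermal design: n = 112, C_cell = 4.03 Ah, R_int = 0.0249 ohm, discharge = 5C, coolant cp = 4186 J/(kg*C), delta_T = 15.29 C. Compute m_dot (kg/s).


Step 1: I = 5 * 4.03 = 20.15 A
Step 2: Q_cell = I^2 * R = 20.15^2 * 0.0249 = 10.11 W
Step 3: Q_total = 112 * 10.11 = 1132.3 W
Step 4: m_dot = Q_total / (cp * dT) = 1132.3 / (4186 * 15.29) = 0.01769 kg/s

0.01769 kg/s


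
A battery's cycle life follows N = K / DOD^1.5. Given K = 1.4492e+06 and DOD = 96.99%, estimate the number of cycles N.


DOD^1.5 = 955.19
N = K / DOD^1.5 = 1.4492e+06 / 955.19 = 1517

1517 cycles


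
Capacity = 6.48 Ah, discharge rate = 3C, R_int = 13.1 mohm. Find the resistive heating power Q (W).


Convert: R = 13.1 mohm = 0.0131 ohm
Step 1: I = C_rate * capacity = 3 * 6.48 = 19.44 A
Step 2: Q = I^2 * R = 19.44^2 * 0.0131 = 377.91 * 0.0131 = 4.951 W

4.951 W


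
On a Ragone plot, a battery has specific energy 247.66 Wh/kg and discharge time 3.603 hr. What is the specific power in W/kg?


P_specific = E / t = 247.66 / 3.603 = 68.74 W/kg

68.74 W/kg


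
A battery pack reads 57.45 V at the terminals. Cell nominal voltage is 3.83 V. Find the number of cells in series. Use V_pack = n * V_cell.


n = V_pack / V_cell = 57.45 / 3.83 = 15

15


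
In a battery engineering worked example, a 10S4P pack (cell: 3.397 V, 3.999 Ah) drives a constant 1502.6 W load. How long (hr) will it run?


Step 1: E_pack = Ns * V_cell * Np * C_cell = 10 * 3.397 * 4 * 3.999 = 543.38 Wh
Step 2: t = E_pack / P = 543.38 / 1502.6 = 0.3616 hr

0.3616 hr
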